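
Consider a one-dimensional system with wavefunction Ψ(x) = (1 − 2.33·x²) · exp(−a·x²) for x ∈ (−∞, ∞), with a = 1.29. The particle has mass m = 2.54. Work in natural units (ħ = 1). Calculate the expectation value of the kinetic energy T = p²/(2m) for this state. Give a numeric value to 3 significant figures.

T = −(ħ²/2m) d²/dx², so ⟨T⟩ = −(ħ²/2m) ∫ Ψ*·Ψ'' dx / ∫|Ψ|² dx; with m = 2.54.
Expand each integrand as polynomial × e^(−2ax²) and use ∫x^(2j)·e^(−2ax²) dx = (2j−1)!!/(4a)^j · √(π/(2a)), odd powers → 0; here √(π/(2a)) = 1.1035. Differentiate with the product rule, d/dx e^(−ax²) = −2ax·e^(−ax²).
State is unnormalized: ∫|Ψ|² dx = 0.78192, and ∫Ψ*·(−ħ²/2m · Ψ'') dx = 0.93322, so ⟨T⟩ = 0.93322 / 0.78192.
⟨T⟩ = 1.1935.

1.19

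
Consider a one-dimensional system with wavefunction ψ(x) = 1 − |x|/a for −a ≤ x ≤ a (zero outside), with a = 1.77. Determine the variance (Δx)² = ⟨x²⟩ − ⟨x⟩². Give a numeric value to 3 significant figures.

Compute ⟨x⟩ and ⟨x²⟩ separately, then (Δx)² = ⟨x²⟩ − ⟨x⟩².
ψ is even, so ∫ over [−a, a] = 2∫₀ᵃ with ψ = 1 − x/a there: ∫₀ᵃ (1 − x/a)² dx = a/3, ∫₀ᵃ x²(1 − x/a)² dx = a³/30, ∫₀ᵃ x⁴(1 − x/a)² dx = a⁵/105.
Normalization: ∫|ψ|² dx = 1.1800.
⟨x⟩ = 0.0000 and ⟨x²⟩ = 0.31329.
(Δx)² = 0.31329 − (0.0000)² = 0.31329.

0.313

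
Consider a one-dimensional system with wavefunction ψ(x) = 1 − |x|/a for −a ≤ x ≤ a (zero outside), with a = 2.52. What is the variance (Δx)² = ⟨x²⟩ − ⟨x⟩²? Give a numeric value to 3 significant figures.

0.635

Compute ⟨x⟩ and ⟨x²⟩ separately, then (Δx)² = ⟨x²⟩ − ⟨x⟩².
ψ is even, so ∫ over [−a, a] = 2∫₀ᵃ with ψ = 1 − x/a there: ∫₀ᵃ (1 − x/a)² dx = a/3, ∫₀ᵃ x²(1 − x/a)² dx = a³/30, ∫₀ᵃ x⁴(1 − x/a)² dx = a⁵/105.
Normalization: ∫|ψ|² dx = 1.6800.
⟨x⟩ = 0.0000 and ⟨x²⟩ = 0.63504.
(Δx)² = 0.63504 − (0.0000)² = 0.63504.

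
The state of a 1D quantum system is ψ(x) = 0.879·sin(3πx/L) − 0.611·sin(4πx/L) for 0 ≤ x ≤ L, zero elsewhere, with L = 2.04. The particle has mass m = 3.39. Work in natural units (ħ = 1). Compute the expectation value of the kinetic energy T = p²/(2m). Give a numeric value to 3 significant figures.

3.95

T = −(ħ²/2m) d²/dx², so ⟨T⟩ = −(ħ²/2m) ∫ ψ*·ψ'' dx / ∫|ψ|² dx; with m = 3.39.
d²/dx² sin(jπx/L) = −(jπ/L)²·sin(jπx/L); on 0 ≤ x ≤ L, ∫sin²(jπx/L) dx = L/2 and ∫sin(jπx/L)·sin(lπx/L) dx = 0 for j ≠ l, so only diagonal terms survive in ∫|ψ|² and ∫ψ·ψ″; ∫ψ·ψ′ dx = [ψ²/2] between the walls = 0.
State is unnormalized: ∫|ψ|² dx = 1.1689, and ∫ψ*·(−ħ²/2m · ψ'') dx = 4.6122, so ⟨T⟩ = 4.6122 / 1.1689.
⟨T⟩ = 3.9458.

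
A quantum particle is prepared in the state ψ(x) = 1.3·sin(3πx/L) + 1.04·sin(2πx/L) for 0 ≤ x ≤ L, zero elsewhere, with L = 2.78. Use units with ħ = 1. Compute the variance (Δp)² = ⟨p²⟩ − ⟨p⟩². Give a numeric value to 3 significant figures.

9.00

Compute ⟨p⟩ and ⟨p²⟩ separately; (Δp)² = ⟨p²⟩ − ⟨p⟩².
d²/dx² sin(jπx/L) = −(jπ/L)²·sin(jπx/L); on 0 ≤ x ≤ L, ∫sin²(jπx/L) dx = L/2 and ∫sin(jπx/L)·sin(lπx/L) dx = 0 for j ≠ l, so only diagonal terms survive in ∫|ψ|² and ∫ψ·ψ″; ∫ψ·ψ′ dx = [ψ²/2] between the walls = 0.
Normalization: ∫|ψ|² dx = 3.8525.
⟨p⟩ = 0.0000 and ⟨p²⟩ = 9.0017.
(Δp)² = 9.0017 − (0.0000)² = 9.0017.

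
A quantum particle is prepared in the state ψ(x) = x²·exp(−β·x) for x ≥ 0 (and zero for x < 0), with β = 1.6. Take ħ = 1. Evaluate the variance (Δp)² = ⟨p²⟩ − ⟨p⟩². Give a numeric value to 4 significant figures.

0.8533

Compute ⟨p⟩ and ⟨p²⟩ separately; (Δp)² = ⟨p²⟩ − ⟨p⟩².
Differentiate x²·exp(−β·x) with the product rule; every integrand then reduces to terms xʲ·e^(−2βx) on [0, ∞), with ∫₀^∞ xʲ·e^(−2βx) dx = j!/(2β)^(j+1).
Normalization: ∫|ψ|² dx = 0.071526.
⟨p⟩ = 0.0000 and ⟨p²⟩ = 0.85333.
(Δp)² = 0.85333 − (0.0000)² = 0.85333.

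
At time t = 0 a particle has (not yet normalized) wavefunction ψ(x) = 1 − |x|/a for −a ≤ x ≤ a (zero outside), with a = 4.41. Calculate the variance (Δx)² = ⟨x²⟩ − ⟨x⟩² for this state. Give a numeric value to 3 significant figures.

1.94

Compute ⟨x⟩ and ⟨x²⟩ separately, then (Δx)² = ⟨x²⟩ − ⟨x⟩².
ψ is even, so ∫ over [−a, a] = 2∫₀ᵃ with ψ = 1 − x/a there: ∫₀ᵃ (1 − x/a)² dx = a/3, ∫₀ᵃ x²(1 − x/a)² dx = a³/30, ∫₀ᵃ x⁴(1 − x/a)² dx = a⁵/105.
Normalization: ∫|ψ|² dx = 2.9400.
⟨x⟩ = 0.0000 and ⟨x²⟩ = 1.9448.
(Δx)² = 1.9448 − (0.0000)² = 1.9448.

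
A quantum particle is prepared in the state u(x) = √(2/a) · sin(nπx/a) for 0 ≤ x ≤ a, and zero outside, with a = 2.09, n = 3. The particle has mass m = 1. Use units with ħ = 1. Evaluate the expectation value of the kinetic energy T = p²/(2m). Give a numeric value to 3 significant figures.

T = −(ħ²/2m) d²/dx², so ⟨T⟩ = −(ħ²/2m) ∫ u*·u'' dx; with m = 1.
d/dx sin(nπx/a) = (nπ/a)·cos(nπx/a) and d²/dx² sin(nπx/a) = −(nπ/a)²·sin(nπx/a); on 0 ≤ x ≤ a, ∫sin²(nπx/a) dx = a/2 and ∫sin(nπx/a)·cos(nπx/a) dx = 0.
⟨T⟩ = 10.168.

10.2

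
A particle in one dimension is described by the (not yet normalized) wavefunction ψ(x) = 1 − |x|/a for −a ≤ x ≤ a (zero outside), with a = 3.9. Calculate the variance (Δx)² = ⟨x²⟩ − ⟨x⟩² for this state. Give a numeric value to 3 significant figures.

1.52

Compute ⟨x⟩ and ⟨x²⟩ separately, then (Δx)² = ⟨x²⟩ − ⟨x⟩².
ψ is even, so ∫ over [−a, a] = 2∫₀ᵃ with ψ = 1 − x/a there: ∫₀ᵃ (1 − x/a)² dx = a/3, ∫₀ᵃ x²(1 − x/a)² dx = a³/30, ∫₀ᵃ x⁴(1 − x/a)² dx = a⁵/105.
Normalization: ∫|ψ|² dx = 2.6000.
⟨x⟩ = 0.0000 and ⟨x²⟩ = 1.5210.
(Δx)² = 1.5210 − (0.0000)² = 1.5210.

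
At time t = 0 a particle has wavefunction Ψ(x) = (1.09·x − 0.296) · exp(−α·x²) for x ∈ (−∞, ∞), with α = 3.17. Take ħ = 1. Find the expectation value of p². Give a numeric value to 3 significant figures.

p² Ψ = −ħ² d²Ψ/dx²; ⟨p²⟩ = −ħ² ∫ Ψ*·Ψ'' dx / ∫|Ψ|² dx.
Expand each integrand as polynomial × e^(−2αx²) and use ∫x^(2j)·e^(−2αx²) dx = (2j−1)!!/(4α)^j · √(π/(2α)), odd powers → 0; here √(π/(2α)) = 0.70393. Differentiate with the product rule, d/dx e^(−αx²) = −2αx·e^(−αx²).
State is unnormalized: ∫|Ψ|² dx = 0.12763, and ∫Ψ*·(−ħ² Ψ'') dx = 0.82277, so ⟨p²⟩ = 0.82277 / 0.12763.
⟨p²⟩ = 6.4463.

6.45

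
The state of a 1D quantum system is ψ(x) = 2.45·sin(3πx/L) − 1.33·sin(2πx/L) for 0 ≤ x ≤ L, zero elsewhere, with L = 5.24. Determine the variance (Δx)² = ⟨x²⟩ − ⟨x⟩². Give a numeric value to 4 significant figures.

1.359

Compute ⟨x⟩ and ⟨x²⟩ separately, then (Δx)² = ⟨x²⟩ − ⟨x⟩².
On 0 ≤ x ≤ L (j ≠ l): ∫sin²(jπx/L) dx = L/2, ∫sin(jπx/L)·sin(lπx/L) dx = 0; diagonal moments ∫x·sin²(jπx/L) dx = L²/4, ∫x²·sin²(jπx/L) dx = L³·(1/6 − 1/(4j²π²)); cross terms ∫x·sin(jπx/L)·sin(lπx/L) dx = 0 for j + l even and −4jlL²/(π²(j² − l²)²) for j + l odd, ∫x²·sin(jπx/L)·sin(lπx/L) dx = (−1)^(j+l)·4jlL³/(π²(j² − l²)²); higher powers the same way via product-to-sum and parts.
Normalization: ∫|ψ|² dx = 20.361.
⟨x⟩ = 3.4748 and ⟨x²⟩ = 13.433.
(Δx)² = 13.433 − (3.4748)² = 1.3589.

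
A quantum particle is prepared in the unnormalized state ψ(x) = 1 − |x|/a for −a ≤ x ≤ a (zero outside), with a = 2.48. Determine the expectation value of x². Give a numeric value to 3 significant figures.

0.615

⟨x²⟩ = ∫ x²·|ψ|² dx / ∫|ψ|² dx (integrals over the domain).
ψ is even, so ∫ over [−a, a] = 2∫₀ᵃ with ψ = 1 − x/a there: ∫₀ᵃ (1 − x/a)² dx = a/3, ∫₀ᵃ x²(1 − x/a)² dx = a³/30, ∫₀ᵃ x⁴(1 − x/a)² dx = a⁵/105.
State is unnormalized: ∫|ψ|² dx = 1.6533, and ∫ψ*·x²·ψ dx = 1.0169, so ⟨x²⟩ = 1.0169 / 1.6533.
⟨x²⟩ = 0.61504.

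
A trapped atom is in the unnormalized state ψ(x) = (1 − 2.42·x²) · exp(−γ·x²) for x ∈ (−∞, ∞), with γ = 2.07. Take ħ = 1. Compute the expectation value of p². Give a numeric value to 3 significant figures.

p² ψ = −ħ² d²ψ/dx²; ⟨p²⟩ = −ħ² ∫ ψ*·ψ'' dx / ∫|ψ|² dx.
Expand each integrand as polynomial × e^(−2γx²) and use ∫x^(2j)·e^(−2γx²) dx = (2j−1)!!/(4γ)^j · √(π/(2γ)), odd powers → 0; here √(π/(2γ)) = 0.87111. Differentiate with the product rule, d/dx e^(−γx²) = −2γx·e^(−γx²).
State is unnormalized: ∫|ψ|² dx = 0.58515, and ∫ψ*·(−ħ² ψ'') dx = 3.9355, so ⟨p²⟩ = 3.9355 / 0.58515.
⟨p²⟩ = 6.7256.

6.73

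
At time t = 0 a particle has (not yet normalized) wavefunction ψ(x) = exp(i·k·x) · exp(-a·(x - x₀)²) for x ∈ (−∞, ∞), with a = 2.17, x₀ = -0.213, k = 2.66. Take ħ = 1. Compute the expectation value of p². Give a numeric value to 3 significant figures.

9.25

p² ψ = −ħ² d²ψ/dx²; ⟨p²⟩ = −ħ² ∫ ψ*·ψ'' dx / ∫|ψ|² dx.
Gaussian moments (u = x − x₀): ∫u^(2j)·e^(−2au²) du = (2j−1)!!/(4a)^j · √(π/(2a)), odd powers integrate to 0; here √(π/(2a)) = 0.85081. Derivatives: ψ′ = (ik − 2au)·ψ, ψ″ = ((ik − 2au)² − 2a)·ψ; the odd-in-u pieces drop out.
State is unnormalized: ∫|ψ|² dx = 0.85081, and ∫ψ*·(−ħ² ψ'') dx = 7.8662, so ⟨p²⟩ = 7.8662 / 0.85081.
⟨p²⟩ = 9.2456.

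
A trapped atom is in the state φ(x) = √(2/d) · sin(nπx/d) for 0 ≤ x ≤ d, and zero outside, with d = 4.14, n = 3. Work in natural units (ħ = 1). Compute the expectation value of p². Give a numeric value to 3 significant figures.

p² φ = −ħ² d²φ/dx²; ⟨p²⟩ = −ħ² ∫ φ*·φ'' dx.
d/dx sin(nπx/d) = (nπ/d)·cos(nπx/d) and d²/dx² sin(nπx/d) = −(nπ/d)²·sin(nπx/d); on 0 ≤ x ≤ d, ∫sin²(nπx/d) dx = d/2 and ∫sin(nπx/d)·cos(nπx/d) dx = 0.
⟨p²⟩ = 5.1825.

5.18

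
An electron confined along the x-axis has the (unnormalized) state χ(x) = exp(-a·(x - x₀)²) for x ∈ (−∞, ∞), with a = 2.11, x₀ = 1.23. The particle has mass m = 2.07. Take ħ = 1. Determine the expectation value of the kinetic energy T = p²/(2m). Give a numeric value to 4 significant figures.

0.5097

T = −(ħ²/2m) d²/dx², so ⟨T⟩ = −(ħ²/2m) ∫ χ*·χ'' dx / ∫|χ|² dx; with m = 2.07.
Gaussian moments (u = x − x₀): ∫u^(2j)·e^(−2au²) du = (2j−1)!!/(4a)^j · √(π/(2a)), odd powers integrate to 0; here √(π/(2a)) = 0.86282. Derivatives: d/dx e^(−au²) = −2au·e^(−au²), d²/dx² e^(−au²) = (4a²u² − 2a)·e^(−au²).
State is unnormalized: ∫|χ|² dx = 0.86282, and ∫χ*·(−ħ²/2m · χ'') dx = 0.43974, so ⟨T⟩ = 0.43974 / 0.86282.
⟨T⟩ = 0.50966.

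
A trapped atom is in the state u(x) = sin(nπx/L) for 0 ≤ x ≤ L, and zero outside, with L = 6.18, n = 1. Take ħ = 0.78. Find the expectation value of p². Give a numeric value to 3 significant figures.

0.157

p² u = −ħ² d²u/dx²; ⟨p²⟩ = −ħ² ∫ u*·u'' dx / ∫|u|² dx.
d/dx sin(nπx/L) = (nπ/L)·cos(nπx/L) and d²/dx² sin(nπx/L) = −(nπ/L)²·sin(nπx/L); on 0 ≤ x ≤ L, ∫sin²(nπx/L) dx = L/2 and ∫sin(nπx/L)·cos(nπx/L) dx = 0.
State is unnormalized: ∫|u|² dx = 3.0900, and ∫u*·(−ħ² u'') dx = 0.48581, so ⟨p²⟩ = 0.48581 / 3.0900.
⟨p²⟩ = 0.15722.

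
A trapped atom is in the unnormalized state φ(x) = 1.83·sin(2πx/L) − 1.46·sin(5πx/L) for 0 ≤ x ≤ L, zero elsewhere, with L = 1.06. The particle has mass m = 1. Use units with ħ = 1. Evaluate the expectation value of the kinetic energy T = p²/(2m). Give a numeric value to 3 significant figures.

53.4

T = −(ħ²/2m) d²/dx², so ⟨T⟩ = −(ħ²/2m) ∫ φ*·φ'' dx / ∫|φ|² dx; with m = 1.
d²/dx² sin(jπx/L) = −(jπ/L)²·sin(jπx/L); on 0 ≤ x ≤ L, ∫sin²(jπx/L) dx = L/2 and ∫sin(jπx/L)·sin(lπx/L) dx = 0 for j ≠ l, so only diagonal terms survive in ∫|φ|² and ∫φ·φ″; ∫φ·φ′ dx = [φ²/2] between the walls = 0.
State is unnormalized: ∫|φ|² dx = 2.9047, and ∫φ*·(−ħ²/2m · φ'') dx = 155.23, so ⟨T⟩ = 155.23 / 2.9047.
⟨T⟩ = 53.440.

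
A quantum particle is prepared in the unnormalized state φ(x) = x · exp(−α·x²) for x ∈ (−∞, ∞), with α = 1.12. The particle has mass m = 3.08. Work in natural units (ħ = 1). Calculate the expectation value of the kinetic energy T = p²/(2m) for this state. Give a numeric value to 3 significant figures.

T = −(ħ²/2m) d²/dx², so ⟨T⟩ = −(ħ²/2m) ∫ φ*·φ'' dx / ∫|φ|² dx; with m = 3.08.
Expand each integrand as polynomial × e^(−2αx²) and use ∫x^(2j)·e^(−2αx²) dx = (2j−1)!!/(4α)^j · √(π/(2α)), odd powers → 0; here √(π/(2α)) = 1.1843. Differentiate with the product rule, d/dx e^(−αx²) = −2αx·e^(−αx²).
State is unnormalized: ∫|φ|² dx = 0.26435, and ∫φ*·(−ħ²/2m · φ'') dx = 0.14419, so ⟨T⟩ = 0.14419 / 0.26435.
⟨T⟩ = 0.54545.

0.545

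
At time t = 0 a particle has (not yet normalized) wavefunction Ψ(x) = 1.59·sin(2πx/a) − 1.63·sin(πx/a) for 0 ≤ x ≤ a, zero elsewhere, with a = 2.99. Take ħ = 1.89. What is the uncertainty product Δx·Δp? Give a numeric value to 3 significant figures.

1.28

Δx = √(⟨x²⟩−⟨x⟩²), Δp = √(⟨p²⟩−⟨p⟩²).
On 0 ≤ x ≤ a (j ≠ l): ∫sin²(jπx/a) dx = a/2, ∫sin(jπx/a)·sin(lπx/a) dx = 0; diagonal moments ∫x·sin²(jπx/a) dx = a²/4, ∫x²·sin²(jπx/a) dx = a³·(1/6 − 1/(4j²π²)); cross terms ∫x·sin(jπx/a)·sin(lπx/a) dx = 0 for j + l even and −4jla²/(π²(j² − l²)²) for j + l odd, ∫x²·sin(jπx/a)·sin(lπx/a) dx = (−1)^(j+l)·4jla³/(π²(j² − l²)²); higher powers the same way via product-to-sum and parts. d²/dx² sin(jπx/a) = −(jπ/a)²·sin(jπx/a); on 0 ≤ x ≤ a, ∫sin²(jπx/a) dx = a/2 and ∫sin(jπx/a)·sin(lπx/a) dx = 0 for j ≠ l, so only diagonal terms survive in ∫|Ψ|² and ∫Ψ·Ψ″; ∫Ψ·Ψ′ dx = [Ψ²/2] between the walls = 0.
Normalization: ∫|Ψ|² dx = 7.7516.
⟨x⟩ = 2.0334, ⟨x²⟩ = 4.3026 ⇒ Δx = 0.40967.
⟨p⟩ = 0.0000, ⟨p²⟩ = 9.7118 ⇒ Δp = 3.1164.
Δx·Δp = 1.2767.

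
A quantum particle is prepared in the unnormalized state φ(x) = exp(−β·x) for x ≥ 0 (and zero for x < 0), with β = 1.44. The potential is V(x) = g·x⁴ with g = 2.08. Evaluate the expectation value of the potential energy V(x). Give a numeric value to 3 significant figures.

0.726

⟨V⟩ = ∫ V(x)·|φ|² dx / ∫|φ|² dx.
Every integrand reduces to terms xʲ·e^(−2βx) on [0, ∞); use ∫₀^∞ xʲ·e^(−2βx) dx = j!/(2β)^(j+1).
State is unnormalized: ∫|φ|² dx = 0.34722, and ∫φ*·V(x)·φ dx = 0.25195, so ⟨V⟩ = 0.25195 / 0.34722.
⟨V⟩ = 0.72561.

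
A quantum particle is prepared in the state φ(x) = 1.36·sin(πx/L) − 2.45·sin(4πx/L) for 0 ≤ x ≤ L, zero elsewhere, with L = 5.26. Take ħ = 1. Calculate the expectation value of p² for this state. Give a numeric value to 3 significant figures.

p² φ = −ħ² d²φ/dx²; ⟨p²⟩ = −ħ² ∫ φ*·φ'' dx / ∫|φ|² dx.
d²/dx² sin(jπx/L) = −(jπ/L)²·sin(jπx/L); on 0 ≤ x ≤ L, ∫sin²(jπx/L) dx = L/2 and ∫sin(jπx/L)·sin(lπx/L) dx = 0 for j ≠ l, so only diagonal terms survive in ∫|φ|² and ∫φ·φ″; ∫φ·φ′ dx = [φ²/2] between the walls = 0.
State is unnormalized: ∫|φ|² dx = 20.651, and ∫φ*·(−ħ² φ'') dx = 91.838, so ⟨p²⟩ = 91.838 / 20.651.
⟨p²⟩ = 4.4471.

4.45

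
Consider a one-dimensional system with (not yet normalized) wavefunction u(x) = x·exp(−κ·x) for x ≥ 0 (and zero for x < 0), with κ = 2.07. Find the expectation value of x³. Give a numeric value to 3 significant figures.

⟨x³⟩ = ∫ x³·|u|² dx / ∫|u|² dx (integrals over the domain).
Every integrand reduces to terms xʲ·e^(−2κx) on [0, ∞); use ∫₀^∞ xʲ·e^(−2κx) dx = j!/(2κ)^(j+1).
State is unnormalized: ∫|u|² dx = 0.028186, and ∫u*·x³·u dx = 0.023833, so ⟨x³⟩ = 0.023833 / 0.028186.
⟨x³⟩ = 0.84557.

0.846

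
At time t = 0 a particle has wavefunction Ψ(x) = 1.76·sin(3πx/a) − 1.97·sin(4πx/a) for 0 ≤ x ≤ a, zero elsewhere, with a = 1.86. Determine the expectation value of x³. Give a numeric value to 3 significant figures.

⟨x³⟩ = ∫ x³·|Ψ|² dx / ∫|Ψ|² dx (integrals over the domain).
On 0 ≤ x ≤ a (j ≠ l): ∫sin²(jπx/a) dx = a/2, ∫sin(jπx/a)·sin(lπx/a) dx = 0; diagonal moments ∫x·sin²(jπx/a) dx = a²/4, ∫x²·sin²(jπx/a) dx = a³·(1/6 − 1/(4j²π²)); cross terms ∫x·sin(jπx/a)·sin(lπx/a) dx = 0 for j + l even and −4jla²/(π²(j² − l²)²) for j + l odd, ∫x²·sin(jπx/a)·sin(lπx/a) dx = (−1)^(j+l)·4jla³/(π²(j² − l²)²); higher powers the same way via product-to-sum and parts.
State is unnormalized: ∫|Ψ|² dx = 6.4900, and ∫Ψ*·x³·Ψ dx = 17.420, so ⟨x³⟩ = 17.420 / 6.4900.
⟨x³⟩ = 2.6842.

2.68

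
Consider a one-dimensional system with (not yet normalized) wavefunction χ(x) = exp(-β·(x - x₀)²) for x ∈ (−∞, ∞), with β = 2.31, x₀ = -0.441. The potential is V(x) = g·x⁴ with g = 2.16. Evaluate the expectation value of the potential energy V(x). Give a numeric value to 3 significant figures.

⟨V⟩ = ∫ V(x)·|χ|² dx / ∫|χ|² dx.
Gaussian moments (u = x − x₀): ∫u^(2j)·e^(−2βu²) du = (2j−1)!!/(4β)^j · √(π/(2β)), odd powers integrate to 0; here √(π/(2β)) = 0.82462.
State is unnormalized: ∫|χ|² dx = 0.82462, and ∫χ*·V(x)·χ dx = 0.35490, so ⟨V⟩ = 0.35490 / 0.82462.
⟨V⟩ = 0.43037.

0.430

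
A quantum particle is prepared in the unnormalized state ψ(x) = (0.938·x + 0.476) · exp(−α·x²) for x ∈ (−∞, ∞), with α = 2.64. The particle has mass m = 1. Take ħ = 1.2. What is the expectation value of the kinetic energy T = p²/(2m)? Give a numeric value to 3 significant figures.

2.92

T = −(ħ²/2m) d²/dx², so ⟨T⟩ = −(ħ²/2m) ∫ ψ*·ψ'' dx / ∫|ψ|² dx; with m = 1.
Expand each integrand as polynomial × e^(−2αx²) and use ∫x^(2j)·e^(−2αx²) dx = (2j−1)!!/(4α)^j · √(π/(2α)), odd powers → 0; here √(π/(2α)) = 0.77136. Differentiate with the product rule, d/dx e^(−αx²) = −2αx·e^(−αx²).
State is unnormalized: ∫|ψ|² dx = 0.23904, and ∫ψ*·(−ħ²/2m · ψ'') dx = 0.69869, so ⟨T⟩ = 0.69869 / 0.23904.
⟨T⟩ = 2.9229.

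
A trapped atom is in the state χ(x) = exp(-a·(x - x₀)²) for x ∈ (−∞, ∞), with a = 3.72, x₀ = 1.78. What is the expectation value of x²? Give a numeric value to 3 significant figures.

3.24

⟨x²⟩ = ∫ x²·|χ|² dx / ∫|χ|² dx (integrals over the domain).
Gaussian moments (u = x − x₀): ∫u^(2j)·e^(−2au²) du = (2j−1)!!/(4a)^j · √(π/(2a)), odd powers integrate to 0; here √(π/(2a)) = 0.64981.
State is unnormalized: ∫|χ|² dx = 0.64981, and ∫χ*·x²·χ dx = 2.1025, so ⟨x²⟩ = 2.1025 / 0.64981.
⟨x²⟩ = 3.2356.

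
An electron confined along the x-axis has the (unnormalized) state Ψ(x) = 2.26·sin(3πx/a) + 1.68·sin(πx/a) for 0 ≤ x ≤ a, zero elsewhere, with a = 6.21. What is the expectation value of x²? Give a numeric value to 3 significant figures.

13.4

⟨x²⟩ = ∫ x²·|Ψ|² dx / ∫|Ψ|² dx (integrals over the domain).
On 0 ≤ x ≤ a (j ≠ l): ∫sin²(jπx/a) dx = a/2, ∫sin(jπx/a)·sin(lπx/a) dx = 0; diagonal moments ∫x·sin²(jπx/a) dx = a²/4, ∫x²·sin²(jπx/a) dx = a³·(1/6 − 1/(4j²π²)); cross terms ∫x·sin(jπx/a)·sin(lπx/a) dx = 0 for j + l even and −4jla²/(π²(j² − l²)²) for j + l odd, ∫x²·sin(jπx/a)·sin(lπx/a) dx = (−1)^(j+l)·4jla³/(π²(j² − l²)²); higher powers the same way via product-to-sum and parts.
State is unnormalized: ∫|Ψ|² dx = 24.623, and ∫Ψ*·x²·Ψ dx = 330.50, so ⟨x²⟩ = 330.50 / 24.623.
⟨x²⟩ = 13.423.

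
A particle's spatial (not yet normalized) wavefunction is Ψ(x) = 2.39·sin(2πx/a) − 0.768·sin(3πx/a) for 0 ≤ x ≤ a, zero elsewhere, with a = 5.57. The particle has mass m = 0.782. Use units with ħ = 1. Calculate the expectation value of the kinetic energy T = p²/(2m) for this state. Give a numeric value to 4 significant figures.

T = −(ħ²/2m) d²/dx², so ⟨T⟩ = −(ħ²/2m) ∫ Ψ*·Ψ'' dx / ∫|Ψ|² dx; with m = 0.782.
d²/dx² sin(jπx/a) = −(jπ/a)²·sin(jπx/a); on 0 ≤ x ≤ a, ∫sin²(jπx/a) dx = a/2 and ∫sin(jπx/a)·sin(lπx/a) dx = 0 for j ≠ l, so only diagonal terms survive in ∫|Ψ|² and ∫Ψ·Ψ″; ∫Ψ·Ψ′ dx = [Ψ²/2] between the walls = 0.
State is unnormalized: ∫|Ψ|² dx = 17.551, and ∫Ψ*·(−ħ²/2m · Ψ'') dx = 15.950, so ⟨T⟩ = 15.950 / 17.551.
⟨T⟩ = 0.90879.

0.9088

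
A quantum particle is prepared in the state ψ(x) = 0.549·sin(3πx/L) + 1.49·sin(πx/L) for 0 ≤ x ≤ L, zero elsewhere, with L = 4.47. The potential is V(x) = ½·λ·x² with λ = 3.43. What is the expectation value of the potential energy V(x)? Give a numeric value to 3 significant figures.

⟨V⟩ = ∫ V(x)·|ψ|² dx / ∫|ψ|² dx.
On 0 ≤ x ≤ L (j ≠ l): ∫sin²(jπx/L) dx = L/2, ∫sin(jπx/L)·sin(lπx/L) dx = 0; diagonal moments ∫x·sin²(jπx/L) dx = L²/4, ∫x²·sin²(jπx/L) dx = L³·(1/6 − 1/(4j²π²)); cross terms ∫x·sin(jπx/L)·sin(lπx/L) dx = 0 for j + l even and −4jlL²/(π²(j² − l²)²) for j + l odd, ∫x²·sin(jπx/L)·sin(lπx/L) dx = (−1)^(j+l)·4jlL³/(π²(j² − l²)²); higher powers the same way via product-to-sum and parts.
State is unnormalized: ∫|ψ|² dx = 5.6356, and ∫ψ*·V(x)·ψ dx = 60.389, so ⟨V⟩ = 60.389 / 5.6356.
⟨V⟩ = 10.716.

10.7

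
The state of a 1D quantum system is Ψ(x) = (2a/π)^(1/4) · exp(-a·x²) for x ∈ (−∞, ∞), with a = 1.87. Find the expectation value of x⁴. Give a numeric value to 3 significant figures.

0.0536

⟨x⁴⟩ = ∫ x⁴·|Ψ|² dx (integrals over the domain).
Gaussian moments: ∫x^(2j)·e^(−2ax²) dx = (2j−1)!!/(4a)^j · √(π/(2a)), odd powers integrate to 0; here √(π/(2a)) = 0.91651.
⟨x⁴⟩ = 0.053619.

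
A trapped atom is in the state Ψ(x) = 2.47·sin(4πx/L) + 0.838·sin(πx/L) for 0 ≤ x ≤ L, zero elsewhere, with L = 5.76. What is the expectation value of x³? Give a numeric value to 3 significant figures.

⟨x³⟩ = ∫ x³·|Ψ|² dx / ∫|Ψ|² dx (integrals over the domain).
On 0 ≤ x ≤ L (j ≠ l): ∫sin²(jπx/L) dx = L/2, ∫sin(jπx/L)·sin(lπx/L) dx = 0; diagonal moments ∫x·sin²(jπx/L) dx = L²/4, ∫x²·sin²(jπx/L) dx = L³·(1/6 − 1/(4j²π²)); cross terms ∫x·sin(jπx/L)·sin(lπx/L) dx = 0 for j + l even and −4jlL²/(π²(j² − l²)²) for j + l odd, ∫x²·sin(jπx/L)·sin(lπx/L) dx = (−1)^(j+l)·4jlL³/(π²(j² − l²)²); higher powers the same way via product-to-sum and parts.
State is unnormalized: ∫|Ψ|² dx = 19.593, and ∫Ψ*·x³·Ψ dx = 844.52, so ⟨x³⟩ = 844.52 / 19.593.
⟨x³⟩ = 43.103.

43.1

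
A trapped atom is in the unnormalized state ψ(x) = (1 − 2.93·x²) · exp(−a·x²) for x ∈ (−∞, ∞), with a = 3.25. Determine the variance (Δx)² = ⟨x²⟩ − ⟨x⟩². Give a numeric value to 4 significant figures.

0.04491

Compute ⟨x⟩ and ⟨x²⟩ separately, then (Δx)² = ⟨x²⟩ − ⟨x⟩².
Expand each integrand as polynomial × e^(−2ax²) and use ∫x^(2j)·e^(−2ax²) dx = (2j−1)!!/(4a)^j · √(π/(2a)), odd powers → 0; here √(π/(2a)) = 0.69521.
Normalization: ∫|ψ|² dx = 0.48778.
⟨x⟩ = 0.0000 and ⟨x²⟩ = 0.044914.
(Δx)² = 0.044914 − (0.0000)² = 0.044914.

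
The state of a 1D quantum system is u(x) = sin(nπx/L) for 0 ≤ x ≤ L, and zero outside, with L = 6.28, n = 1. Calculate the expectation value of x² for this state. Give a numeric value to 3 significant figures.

⟨x²⟩ = ∫ x²·|u|² dx / ∫|u|² dx (integrals over the domain).
With sin²θ = (1 − cos2θ)/2 on 0 ≤ x ≤ L: ∫sin²(nπx/L) dx = L/2, ∫x·sin²(nπx/L) dx = L²/4, ∫x²·sin²(nπx/L) dx = L³·(1/6 − 1/(4n²π²)); higher powers xᵏ the same way, integrating xᵏ·cos(2nπx/L) by parts.
State is unnormalized: ∫|u|² dx = 3.1400, and ∫u*·x²·u dx = 35.005, so ⟨x²⟩ = 35.005 / 3.1400.
⟨x²⟩ = 11.148.

11.1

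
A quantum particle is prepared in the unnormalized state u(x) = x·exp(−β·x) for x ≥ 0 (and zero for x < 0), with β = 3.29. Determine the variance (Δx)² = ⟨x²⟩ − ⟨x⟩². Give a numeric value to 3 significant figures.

0.0693

Compute ⟨x⟩ and ⟨x²⟩ separately, then (Δx)² = ⟨x²⟩ − ⟨x⟩².
Every integrand reduces to terms xʲ·e^(−2βx) on [0, ∞); use ∫₀^∞ xʲ·e^(−2βx) dx = j!/(2β)^(j+1).
Normalization: ∫|u|² dx = 0.0070202.
⟨x⟩ = 0.45593 and ⟨x²⟩ = 0.27716.
(Δx)² = 0.27716 − (0.45593)² = 0.069290.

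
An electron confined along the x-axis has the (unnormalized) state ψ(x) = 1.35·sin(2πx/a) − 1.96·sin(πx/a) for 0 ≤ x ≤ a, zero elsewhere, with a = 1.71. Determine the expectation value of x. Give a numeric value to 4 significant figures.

1.143

⟨x⟩ = ∫ x·|ψ|² dx / ∫|ψ|² dx (integrals over the domain).
On 0 ≤ x ≤ a (j ≠ l): ∫sin²(jπx/a) dx = a/2, ∫sin(jπx/a)·sin(lπx/a) dx = 0; diagonal moments ∫x·sin²(jπx/a) dx = a²/4, ∫x²·sin²(jπx/a) dx = a³·(1/6 − 1/(4j²π²)); cross terms ∫x·sin(jπx/a)·sin(lπx/a) dx = 0 for j + l even and −4jla²/(π²(j² − l²)²) for j + l odd, ∫x²·sin(jπx/a)·sin(lπx/a) dx = (−1)^(j+l)·4jla³/(π²(j² − l²)²); higher powers the same way via product-to-sum and parts.
State is unnormalized: ∫|ψ|² dx = 4.8428, and ∫ψ*·x·ψ dx = 5.5343, so ⟨x⟩ = 5.5343 / 4.8428.
⟨x⟩ = 1.1428.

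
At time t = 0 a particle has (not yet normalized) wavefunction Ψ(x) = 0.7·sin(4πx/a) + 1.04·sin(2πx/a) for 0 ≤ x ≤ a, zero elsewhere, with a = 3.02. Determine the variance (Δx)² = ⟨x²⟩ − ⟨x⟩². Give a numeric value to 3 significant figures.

1.05

Compute ⟨x⟩ and ⟨x²⟩ separately, then (Δx)² = ⟨x²⟩ − ⟨x⟩².
On 0 ≤ x ≤ a (j ≠ l): ∫sin²(jπx/a) dx = a/2, ∫sin(jπx/a)·sin(lπx/a) dx = 0; diagonal moments ∫x·sin²(jπx/a) dx = a²/4, ∫x²·sin²(jπx/a) dx = a³·(1/6 − 1/(4j²π²)); cross terms ∫x·sin(jπx/a)·sin(lπx/a) dx = 0 for j + l even and −4jla²/(π²(j² − l²)²) for j + l odd, ∫x²·sin(jπx/a)·sin(lπx/a) dx = (−1)^(j+l)·4jla³/(π²(j² − l²)²); higher powers the same way via product-to-sum and parts.
Normalization: ∫|Ψ|² dx = 2.3731.
⟨x⟩ = 1.5100 and ⟨x²⟩ = 3.3321.
(Δx)² = 3.3321 − (1.5100)² = 1.0520.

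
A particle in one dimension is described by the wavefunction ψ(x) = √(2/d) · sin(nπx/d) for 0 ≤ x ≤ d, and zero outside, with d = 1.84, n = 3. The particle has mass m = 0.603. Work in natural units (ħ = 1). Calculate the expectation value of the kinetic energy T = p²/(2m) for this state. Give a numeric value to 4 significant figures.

T = −(ħ²/2m) d²/dx², so ⟨T⟩ = −(ħ²/2m) ∫ ψ*·ψ'' dx; with m = 0.603.
d/dx sin(nπx/d) = (nπ/d)·cos(nπx/d) and d²/dx² sin(nπx/d) = −(nπ/d)²·sin(nπx/d); on 0 ≤ x ≤ d, ∫sin²(nπx/d) dx = d/2 and ∫sin(nπx/d)·cos(nπx/d) dx = 0.
⟨T⟩ = 21.755.

21.76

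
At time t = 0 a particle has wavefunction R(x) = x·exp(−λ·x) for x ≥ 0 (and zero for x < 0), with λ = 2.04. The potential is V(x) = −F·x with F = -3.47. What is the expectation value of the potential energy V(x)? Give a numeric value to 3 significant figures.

⟨V⟩ = ∫ V(x)·|R|² dx / ∫|R|² dx.
Every integrand reduces to terms xʲ·e^(−2λx) on [0, ∞); use ∫₀^∞ xʲ·e^(−2λx) dx = j!/(2λ)^(j+1).
State is unnormalized: ∫|R|² dx = 0.029448, and ∫R*·V(x)·R dx = 0.075135, so ⟨V⟩ = 0.075135 / 0.029448.
⟨V⟩ = 2.5515.

2.55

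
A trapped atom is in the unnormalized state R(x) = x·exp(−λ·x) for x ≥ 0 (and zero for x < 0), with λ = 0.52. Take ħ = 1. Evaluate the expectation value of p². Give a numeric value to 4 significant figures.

0.2704

p² R = −ħ² d²R/dx²; ⟨p²⟩ = −ħ² ∫ R*·R'' dx / ∫|R|² dx.
Differentiate x·exp(−λ·x) with the product rule; every integrand then reduces to terms xʲ·e^(−2λx) on [0, ∞), with ∫₀^∞ xʲ·e^(−2λx) dx = j!/(2λ)^(j+1).
State is unnormalized: ∫|R|² dx = 1.7780, and ∫R*·(−ħ² R'') dx = 0.48077, so ⟨p²⟩ = 0.48077 / 1.7780.
⟨p²⟩ = 0.27040.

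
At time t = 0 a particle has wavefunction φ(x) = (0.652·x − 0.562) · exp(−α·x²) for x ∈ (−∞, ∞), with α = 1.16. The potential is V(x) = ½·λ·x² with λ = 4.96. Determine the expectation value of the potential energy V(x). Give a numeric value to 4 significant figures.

⟨V⟩ = ∫ V(x)·|φ|² dx / ∫|φ|² dx.
Expand each integrand as polynomial × e^(−2αx²) and use ∫x^(2j)·e^(−2αx²) dx = (2j−1)!!/(4α)^j · √(π/(2α)), odd powers → 0; here √(π/(2α)) = 1.1637.
State is unnormalized: ∫|φ|² dx = 0.47415, and ∫φ*·V(x)·φ dx = 0.36739, so ⟨V⟩ = 0.36739 / 0.47415.
⟨V⟩ = 0.77484.

0.7748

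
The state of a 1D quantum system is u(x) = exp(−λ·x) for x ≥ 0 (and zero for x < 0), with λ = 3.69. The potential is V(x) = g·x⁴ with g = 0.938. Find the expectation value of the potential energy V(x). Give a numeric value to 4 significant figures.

⟨V⟩ = ∫ V(x)·|u|² dx / ∫|u|² dx.
Every integrand reduces to terms xʲ·e^(−2λx) on [0, ∞); use ∫₀^∞ xʲ·e^(−2λx) dx = j!/(2λ)^(j+1).
State is unnormalized: ∫|u|² dx = 0.13550, and ∫u*·V(x)·u dx = 0.0010283, so ⟨V⟩ = 0.0010283 / 0.13550.
⟨V⟩ = 0.0075891.

0.007589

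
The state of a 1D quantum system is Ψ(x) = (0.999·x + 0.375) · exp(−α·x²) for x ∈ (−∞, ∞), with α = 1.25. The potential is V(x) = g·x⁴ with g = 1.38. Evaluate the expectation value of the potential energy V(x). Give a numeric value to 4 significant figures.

0.5542

⟨V⟩ = ∫ V(x)·|Ψ|² dx / ∫|Ψ|² dx.
Expand each integrand as polynomial × e^(−2αx²) and use ∫x^(2j)·e^(−2αx²) dx = (2j−1)!!/(4α)^j · √(π/(2α)), odd powers → 0; here √(π/(2α)) = 1.1210.
State is unnormalized: ∫|Ψ|² dx = 0.38139, and ∫Ψ*·V(x)·Ψ dx = 0.21137, so ⟨V⟩ = 0.21137 / 0.38139.
⟨V⟩ = 0.55421.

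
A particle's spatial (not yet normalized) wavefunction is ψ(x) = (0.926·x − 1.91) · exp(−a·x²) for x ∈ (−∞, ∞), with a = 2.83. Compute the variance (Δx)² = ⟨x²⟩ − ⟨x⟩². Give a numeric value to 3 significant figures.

0.0849

Compute ⟨x⟩ and ⟨x²⟩ separately, then (Δx)² = ⟨x²⟩ − ⟨x⟩².
Expand each integrand as polynomial × e^(−2ax²) and use ∫x^(2j)·e^(−2ax²) dx = (2j−1)!!/(4a)^j · √(π/(2a)), odd powers → 0; here √(π/(2a)) = 0.74502.
Normalization: ∫|ψ|² dx = 2.7743.
⟨x⟩ = -0.083914 and ⟨x²⟩ = 0.091933.
(Δx)² = 0.091933 − (-0.083914)² = 0.084892.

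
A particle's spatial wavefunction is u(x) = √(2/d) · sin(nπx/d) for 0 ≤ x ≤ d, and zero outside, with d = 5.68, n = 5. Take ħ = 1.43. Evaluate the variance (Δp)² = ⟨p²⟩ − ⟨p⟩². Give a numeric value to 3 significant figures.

15.6

Compute ⟨p⟩ and ⟨p²⟩ separately; (Δp)² = ⟨p²⟩ − ⟨p⟩².
d/dx sin(nπx/d) = (nπ/d)·cos(nπx/d) and d²/dx² sin(nπx/d) = −(nπ/d)²·sin(nπx/d); on 0 ≤ x ≤ d, ∫sin²(nπx/d) dx = d/2 and ∫sin(nπx/d)·cos(nπx/d) dx = 0.
⟨p⟩ = 0.0000 and ⟨p²⟩ = 15.639.
(Δp)² = 15.639 − (0.0000)² = 15.639.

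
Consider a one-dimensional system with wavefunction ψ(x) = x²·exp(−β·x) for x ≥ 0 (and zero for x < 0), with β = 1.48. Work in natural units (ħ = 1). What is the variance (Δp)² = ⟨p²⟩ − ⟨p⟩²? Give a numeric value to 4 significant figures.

Compute ⟨p⟩ and ⟨p²⟩ separately; (Δp)² = ⟨p²⟩ − ⟨p⟩².
Differentiate x²·exp(−β·x) with the product rule; every integrand then reduces to terms xʲ·e^(−2βx) on [0, ∞), with ∫₀^∞ xʲ·e^(−2βx) dx = j!/(2β)^(j+1).
Normalization: ∫|ψ|² dx = 0.10562.
⟨p⟩ = 0.0000 and ⟨p²⟩ = 0.73013.
(Δp)² = 0.73013 − (0.0000)² = 0.73013.

0.7301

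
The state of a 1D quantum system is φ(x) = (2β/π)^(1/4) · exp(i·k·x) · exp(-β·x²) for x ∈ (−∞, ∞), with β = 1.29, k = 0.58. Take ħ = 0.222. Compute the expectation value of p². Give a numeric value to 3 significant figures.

p² φ = −ħ² d²φ/dx²; ⟨p²⟩ = −ħ² ∫ φ*·φ'' dx.
Gaussian moments: ∫x^(2j)·e^(−2βx²) dx = (2j−1)!!/(4β)^j · √(π/(2β)), odd powers integrate to 0; here √(π/(2β)) = 1.1035. Derivatives: φ′ = (ik − 2βx)·φ, φ″ = ((ik − 2βx)² − 2β)·φ; the odd-in-x pieces drop out.
⟨p²⟩ = 0.080155.

0.0802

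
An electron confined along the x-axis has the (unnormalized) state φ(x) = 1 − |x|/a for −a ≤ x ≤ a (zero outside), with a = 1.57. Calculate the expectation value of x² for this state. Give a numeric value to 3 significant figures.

0.246

⟨x²⟩ = ∫ x²·|φ|² dx / ∫|φ|² dx (integrals over the domain).
φ is even, so ∫ over [−a, a] = 2∫₀ᵃ with φ = 1 − x/a there: ∫₀ᵃ (1 − x/a)² dx = a/3, ∫₀ᵃ x²(1 − x/a)² dx = a³/30, ∫₀ᵃ x⁴(1 − x/a)² dx = a⁵/105.
State is unnormalized: ∫|φ|² dx = 1.0467, and ∫φ*·x²·φ dx = 0.25799, so ⟨x²⟩ = 0.25799 / 1.0467.
⟨x²⟩ = 0.24649.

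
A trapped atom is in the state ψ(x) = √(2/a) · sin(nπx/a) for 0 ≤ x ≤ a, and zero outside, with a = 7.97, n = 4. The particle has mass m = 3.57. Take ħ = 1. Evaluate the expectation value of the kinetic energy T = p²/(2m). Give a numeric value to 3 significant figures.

0.348

T = −(ħ²/2m) d²/dx², so ⟨T⟩ = −(ħ²/2m) ∫ ψ*·ψ'' dx; with m = 3.57.
d/dx sin(nπx/a) = (nπ/a)·cos(nπx/a) and d²/dx² sin(nπx/a) = −(nπ/a)²·sin(nπx/a); on 0 ≤ x ≤ a, ∫sin²(nπx/a) dx = a/2 and ∫sin(nπx/a)·cos(nπx/a) dx = 0.
⟨T⟩ = 0.34818.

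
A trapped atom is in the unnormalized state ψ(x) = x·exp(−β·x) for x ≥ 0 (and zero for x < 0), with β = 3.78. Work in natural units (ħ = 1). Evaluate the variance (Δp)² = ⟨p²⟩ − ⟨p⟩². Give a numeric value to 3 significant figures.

14.3

Compute ⟨p⟩ and ⟨p²⟩ separately; (Δp)² = ⟨p²⟩ − ⟨p⟩².
Differentiate x·exp(−β·x) with the product rule; every integrand then reduces to terms xʲ·e^(−2βx) on [0, ∞), with ∫₀^∞ xʲ·e^(−2βx) dx = j!/(2β)^(j+1).
Normalization: ∫|ψ|² dx = 0.0046288.
⟨p⟩ = 0.0000 and ⟨p²⟩ = 14.288.
(Δp)² = 14.288 − (0.0000)² = 14.288.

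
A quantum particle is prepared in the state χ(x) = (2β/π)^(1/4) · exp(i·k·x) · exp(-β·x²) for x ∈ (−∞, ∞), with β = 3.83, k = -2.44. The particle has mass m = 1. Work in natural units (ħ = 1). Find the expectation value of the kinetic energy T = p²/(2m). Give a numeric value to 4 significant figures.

4.892

T = −(ħ²/2m) d²/dx², so ⟨T⟩ = −(ħ²/2m) ∫ χ*·χ'' dx; with m = 1.
Gaussian moments: ∫x^(2j)·e^(−2βx²) dx = (2j−1)!!/(4β)^j · √(π/(2β)), odd powers integrate to 0; here √(π/(2β)) = 0.64041. Derivatives: χ′ = (ik − 2βx)·χ, χ″ = ((ik − 2βx)² − 2β)·χ; the odd-in-x pieces drop out.
⟨T⟩ = 4.8918.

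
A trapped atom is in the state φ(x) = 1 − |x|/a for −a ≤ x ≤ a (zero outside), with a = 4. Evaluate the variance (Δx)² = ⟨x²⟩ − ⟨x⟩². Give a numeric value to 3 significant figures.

1.60

Compute ⟨x⟩ and ⟨x²⟩ separately, then (Δx)² = ⟨x²⟩ − ⟨x⟩².
φ is even, so ∫ over [−a, a] = 2∫₀ᵃ with φ = 1 − x/a there: ∫₀ᵃ (1 − x/a)² dx = a/3, ∫₀ᵃ x²(1 − x/a)² dx = a³/30, ∫₀ᵃ x⁴(1 − x/a)² dx = a⁵/105.
Normalization: ∫|φ|² dx = 2.6667.
⟨x⟩ = 0.0000 and ⟨x²⟩ = 1.6000.
(Δx)² = 1.6000 − (0.0000)² = 1.6000.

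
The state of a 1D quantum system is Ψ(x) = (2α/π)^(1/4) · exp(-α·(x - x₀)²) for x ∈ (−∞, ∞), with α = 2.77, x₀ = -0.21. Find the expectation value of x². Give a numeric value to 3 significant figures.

0.134

⟨x²⟩ = ∫ x²·|Ψ|² dx (integrals over the domain).
Gaussian moments (u = x − x₀): ∫u^(2j)·e^(−2αu²) du = (2j−1)!!/(4α)^j · √(π/(2α)), odd powers integrate to 0; here √(π/(2α)) = 0.75304.
⟨x²⟩ = 0.13435.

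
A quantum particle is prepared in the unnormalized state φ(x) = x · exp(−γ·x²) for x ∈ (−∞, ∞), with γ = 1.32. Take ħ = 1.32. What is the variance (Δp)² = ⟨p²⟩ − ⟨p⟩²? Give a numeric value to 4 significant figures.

6.900

Compute ⟨p⟩ and ⟨p²⟩ separately; (Δp)² = ⟨p²⟩ − ⟨p⟩².
Expand each integrand as polynomial × e^(−2γx²) and use ∫x^(2j)·e^(−2γx²) dx = (2j−1)!!/(4γ)^j · √(π/(2γ)), odd powers → 0; here √(π/(2γ)) = 1.0909. Differentiate with the product rule, d/dx e^(−γx²) = −2γx·e^(−γx²).
Normalization: ∫|φ|² dx = 0.20660.
⟨p⟩ = 0.0000 and ⟨p²⟩ = 6.8999.
(Δp)² = 6.8999 − (0.0000)² = 6.8999.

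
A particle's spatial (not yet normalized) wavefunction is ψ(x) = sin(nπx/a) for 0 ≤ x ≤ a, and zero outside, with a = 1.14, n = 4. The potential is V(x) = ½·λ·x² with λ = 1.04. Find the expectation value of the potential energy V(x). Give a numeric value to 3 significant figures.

⟨V⟩ = ∫ V(x)·|ψ|² dx / ∫|ψ|² dx.
With sin²θ = (1 − cos2θ)/2 on 0 ≤ x ≤ a: ∫sin²(nπx/a) dx = a/2, ∫x·sin²(nπx/a) dx = a²/4, ∫x²·sin²(nπx/a) dx = a³·(1/6 − 1/(4n²π²)); higher powers xᵏ the same way, integrating xᵏ·cos(2nπx/a) by parts.
State is unnormalized: ∫|ψ|² dx = 0.57000, and ∫ψ*·V(x)·ψ dx = 0.12718, so ⟨V⟩ = 0.12718 / 0.57000.
⟨V⟩ = 0.22312.

0.223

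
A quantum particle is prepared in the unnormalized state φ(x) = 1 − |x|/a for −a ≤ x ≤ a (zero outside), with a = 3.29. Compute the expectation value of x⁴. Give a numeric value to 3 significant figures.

⟨x⁴⟩ = ∫ x⁴·|φ|² dx / ∫|φ|² dx (integrals over the domain).
φ is even, so ∫ over [−a, a] = 2∫₀ᵃ with φ = 1 − x/a there: ∫₀ᵃ (1 − x/a)² dx = a/3, ∫₀ᵃ x²(1 − x/a)² dx = a³/30, ∫₀ᵃ x⁴(1 − x/a)² dx = a⁵/105.
State is unnormalized: ∫|φ|² dx = 2.1933, and ∫φ*·x⁴·φ dx = 7.3421, so ⟨x⁴⟩ = 7.3421 / 2.1933.
⟨x⁴⟩ = 3.3475.

3.35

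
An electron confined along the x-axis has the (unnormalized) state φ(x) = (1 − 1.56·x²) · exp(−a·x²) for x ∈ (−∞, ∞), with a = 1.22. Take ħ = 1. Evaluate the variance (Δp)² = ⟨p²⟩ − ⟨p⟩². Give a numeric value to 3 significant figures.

4.31

Compute ⟨p⟩ and ⟨p²⟩ separately; (Δp)² = ⟨p²⟩ − ⟨p⟩².
Expand each integrand as polynomial × e^(−2ax²) and use ∫x^(2j)·e^(−2ax²) dx = (2j−1)!!/(4a)^j · √(π/(2a)), odd powers → 0; here √(π/(2a)) = 1.1347. Differentiate with the product rule, d/dx e^(−ax²) = −2ax·e^(−ax²).
Normalization: ∫|φ|² dx = 0.75710.
⟨p⟩ = 0.0000 and ⟨p²⟩ = 4.3054.
(Δp)² = 4.3054 − (0.0000)² = 4.3054.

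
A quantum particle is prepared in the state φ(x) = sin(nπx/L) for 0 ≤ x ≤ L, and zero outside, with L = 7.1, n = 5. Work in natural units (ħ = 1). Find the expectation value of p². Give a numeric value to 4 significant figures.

p² φ = −ħ² d²φ/dx²; ⟨p²⟩ = −ħ² ∫ φ*·φ'' dx / ∫|φ|² dx.
d/dx sin(nπx/L) = (nπ/L)·cos(nπx/L) and d²/dx² sin(nπx/L) = −(nπ/L)²·sin(nπx/L); on 0 ≤ x ≤ L, ∫sin²(nπx/L) dx = L/2 and ∫sin(nπx/L)·cos(nπx/L) dx = 0.
State is unnormalized: ∫|φ|² dx = 3.5500, and ∫φ*·(−ħ² φ'') dx = 17.376, so ⟨p²⟩ = 17.376 / 3.5500.
⟨p²⟩ = 4.8947.

4.895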